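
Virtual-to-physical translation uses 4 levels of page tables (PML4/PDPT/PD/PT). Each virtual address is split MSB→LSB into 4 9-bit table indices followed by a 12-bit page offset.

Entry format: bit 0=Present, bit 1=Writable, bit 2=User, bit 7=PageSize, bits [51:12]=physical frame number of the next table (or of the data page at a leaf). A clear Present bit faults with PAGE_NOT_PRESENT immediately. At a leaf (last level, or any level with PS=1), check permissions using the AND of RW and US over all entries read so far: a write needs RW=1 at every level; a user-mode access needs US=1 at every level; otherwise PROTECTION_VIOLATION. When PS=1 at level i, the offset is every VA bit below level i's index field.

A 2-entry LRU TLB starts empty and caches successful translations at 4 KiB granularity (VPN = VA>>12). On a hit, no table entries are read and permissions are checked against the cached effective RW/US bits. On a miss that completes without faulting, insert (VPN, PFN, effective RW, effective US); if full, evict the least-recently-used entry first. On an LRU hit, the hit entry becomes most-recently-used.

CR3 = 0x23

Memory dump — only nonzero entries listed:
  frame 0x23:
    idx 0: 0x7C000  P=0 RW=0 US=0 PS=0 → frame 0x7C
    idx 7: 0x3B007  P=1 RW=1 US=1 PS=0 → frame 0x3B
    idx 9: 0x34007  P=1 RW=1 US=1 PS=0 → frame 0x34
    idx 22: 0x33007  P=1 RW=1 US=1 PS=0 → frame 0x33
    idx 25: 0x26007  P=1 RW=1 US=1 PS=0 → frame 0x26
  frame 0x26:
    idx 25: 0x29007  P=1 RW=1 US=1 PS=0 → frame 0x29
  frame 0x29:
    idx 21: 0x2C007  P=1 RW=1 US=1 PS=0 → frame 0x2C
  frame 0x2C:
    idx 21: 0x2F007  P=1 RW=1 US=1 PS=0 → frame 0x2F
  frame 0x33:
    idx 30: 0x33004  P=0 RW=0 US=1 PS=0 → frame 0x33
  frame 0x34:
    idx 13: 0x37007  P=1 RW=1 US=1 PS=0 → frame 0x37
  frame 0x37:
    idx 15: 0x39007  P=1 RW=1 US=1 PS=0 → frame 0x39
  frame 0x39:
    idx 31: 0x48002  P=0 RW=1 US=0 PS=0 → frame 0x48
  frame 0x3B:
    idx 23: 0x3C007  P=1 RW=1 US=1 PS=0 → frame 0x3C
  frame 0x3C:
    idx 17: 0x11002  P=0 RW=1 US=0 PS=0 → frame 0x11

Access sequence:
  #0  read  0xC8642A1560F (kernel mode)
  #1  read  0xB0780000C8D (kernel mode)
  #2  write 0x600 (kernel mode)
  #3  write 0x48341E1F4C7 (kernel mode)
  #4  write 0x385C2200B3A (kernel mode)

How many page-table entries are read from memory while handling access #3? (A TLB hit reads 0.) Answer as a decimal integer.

Trace:
#0 VA=0xC8642A1560F (r,kernel):
  L0: frame=0x23 idx=25 entry=0x26007 [P=1 RW=1 US=1 PS=0]
  L1: frame=0x26 idx=25 entry=0x29007 [P=1 RW=1 US=1 PS=0]
  L2: frame=0x29 idx=21 entry=0x2C007 [P=1 RW=1 US=1 PS=0]
  L3: frame=0x2C idx=21 entry=0x2F007 [P=1 RW=1 US=1 PS=0]
  → PA=0x2F60F  (4 entries read)
#1 VA=0xB0780000C8D (r,kernel):
  L0: frame=0x23 idx=22 entry=0x33007 [P=1 RW=1 US=1 PS=0]
  L1: frame=0x33 idx=30 entry=0x33004 [P=0 RW=0 US=1 PS=0]
  → PAGE_NOT_PRESENT  (2 entries read)
#2 VA=0x600 (w,kernel):
  L0: frame=0x23 idx=0 entry=0x7C000 [P=0 RW=0 US=0 PS=0]
  → PAGE_NOT_PRESENT  (1 entries read)
#3 VA=0x48341E1F4C7 (w,kernel):
  L0: frame=0x23 idx=9 entry=0x34007 [P=1 RW=1 US=1 PS=0]
  L1: frame=0x34 idx=13 entry=0x37007 [P=1 RW=1 US=1 PS=0]
  L2: frame=0x37 idx=15 entry=0x39007 [P=1 RW=1 US=1 PS=0]
  L3: frame=0x39 idx=31 entry=0x48002 [P=0 RW=1 US=0 PS=0]
  → PAGE_NOT_PRESENT  (4 entries read)
#4 VA=0x385C2200B3A (w,kernel):
  L0: frame=0x23 idx=7 entry=0x3B007 [P=1 RW=1 US=1 PS=0]
  L1: frame=0x3B idx=23 entry=0x3C007 [P=1 RW=1 US=1 PS=0]
  L2: frame=0x3C idx=17 entry=0x11002 [P=0 RW=1 US=0 PS=0]
  → PAGE_NOT_PRESENT  (3 entries read)

Entries read for #3: 4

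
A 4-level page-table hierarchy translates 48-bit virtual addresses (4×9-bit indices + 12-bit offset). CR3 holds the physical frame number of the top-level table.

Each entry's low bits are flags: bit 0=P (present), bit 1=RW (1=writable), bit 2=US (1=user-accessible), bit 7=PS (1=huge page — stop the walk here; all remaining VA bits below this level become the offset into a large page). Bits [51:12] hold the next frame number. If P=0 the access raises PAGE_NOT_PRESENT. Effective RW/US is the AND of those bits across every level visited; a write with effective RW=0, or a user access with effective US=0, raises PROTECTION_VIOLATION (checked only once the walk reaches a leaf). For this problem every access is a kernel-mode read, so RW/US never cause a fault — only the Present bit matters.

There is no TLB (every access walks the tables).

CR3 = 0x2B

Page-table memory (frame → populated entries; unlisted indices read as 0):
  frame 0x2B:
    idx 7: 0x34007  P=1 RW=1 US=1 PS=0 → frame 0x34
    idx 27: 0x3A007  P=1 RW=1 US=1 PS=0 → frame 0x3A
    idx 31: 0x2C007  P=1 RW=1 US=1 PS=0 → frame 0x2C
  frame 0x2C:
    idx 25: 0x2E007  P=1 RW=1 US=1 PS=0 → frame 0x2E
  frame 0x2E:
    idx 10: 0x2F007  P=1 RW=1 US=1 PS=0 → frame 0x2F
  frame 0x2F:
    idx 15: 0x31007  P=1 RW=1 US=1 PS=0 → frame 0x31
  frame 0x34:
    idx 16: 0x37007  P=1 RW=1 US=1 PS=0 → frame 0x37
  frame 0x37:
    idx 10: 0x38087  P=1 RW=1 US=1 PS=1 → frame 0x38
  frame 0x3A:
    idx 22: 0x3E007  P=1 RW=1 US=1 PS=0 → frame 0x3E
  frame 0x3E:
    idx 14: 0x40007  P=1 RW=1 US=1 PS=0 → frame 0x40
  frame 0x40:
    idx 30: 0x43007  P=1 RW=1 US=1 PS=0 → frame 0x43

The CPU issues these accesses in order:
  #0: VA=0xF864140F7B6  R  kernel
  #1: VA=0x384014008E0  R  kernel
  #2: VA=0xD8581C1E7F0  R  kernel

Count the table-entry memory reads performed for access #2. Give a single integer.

Trace:
#0 VA=0xF864140F7B6 (r,kernel):
  L0 @0x2B[31] → 0x2C007  P=1,RW=1,US=1,PS=0
  L1 @0x2C[25] → 0x2E007  P=1,RW=1,US=1,PS=0
  L2 @0x2E[10] → 0x2F007  P=1,RW=1,US=1,PS=0
  L3 @0x2F[15] → 0x31007  P=1,RW=1,US=1,PS=0
  ✓ 0x317B6  — 4 lookups
#1 VA=0x384014008E0 (r,kernel):
  L0 @0x2B[7] → 0x34007  P=1,RW=1,US=1,PS=0
  L1 @0x34[16] → 0x37007  P=1,RW=1,US=1,PS=0
  L2 @0x37[10] → 0x38087  P=1,RW=1,US=1,PS=1
  ✓ 0x388E0 (huge @L2)  — 3 lookups
#2 VA=0xD8581C1E7F0 (r,kernel):
  L0 @0x2B[27] → 0x3A007  P=1,RW=1,US=1,PS=0
  L1 @0x3A[22] → 0x3E007  P=1,RW=1,US=1,PS=0
  L2 @0x3E[14] → 0x40007  P=1,RW=1,US=1,PS=0
  L3 @0x40[30] → 0x43007  P=1,RW=1,US=1,PS=0
  ✓ 0x437F0  — 4 lookups

Entries read for #2: 4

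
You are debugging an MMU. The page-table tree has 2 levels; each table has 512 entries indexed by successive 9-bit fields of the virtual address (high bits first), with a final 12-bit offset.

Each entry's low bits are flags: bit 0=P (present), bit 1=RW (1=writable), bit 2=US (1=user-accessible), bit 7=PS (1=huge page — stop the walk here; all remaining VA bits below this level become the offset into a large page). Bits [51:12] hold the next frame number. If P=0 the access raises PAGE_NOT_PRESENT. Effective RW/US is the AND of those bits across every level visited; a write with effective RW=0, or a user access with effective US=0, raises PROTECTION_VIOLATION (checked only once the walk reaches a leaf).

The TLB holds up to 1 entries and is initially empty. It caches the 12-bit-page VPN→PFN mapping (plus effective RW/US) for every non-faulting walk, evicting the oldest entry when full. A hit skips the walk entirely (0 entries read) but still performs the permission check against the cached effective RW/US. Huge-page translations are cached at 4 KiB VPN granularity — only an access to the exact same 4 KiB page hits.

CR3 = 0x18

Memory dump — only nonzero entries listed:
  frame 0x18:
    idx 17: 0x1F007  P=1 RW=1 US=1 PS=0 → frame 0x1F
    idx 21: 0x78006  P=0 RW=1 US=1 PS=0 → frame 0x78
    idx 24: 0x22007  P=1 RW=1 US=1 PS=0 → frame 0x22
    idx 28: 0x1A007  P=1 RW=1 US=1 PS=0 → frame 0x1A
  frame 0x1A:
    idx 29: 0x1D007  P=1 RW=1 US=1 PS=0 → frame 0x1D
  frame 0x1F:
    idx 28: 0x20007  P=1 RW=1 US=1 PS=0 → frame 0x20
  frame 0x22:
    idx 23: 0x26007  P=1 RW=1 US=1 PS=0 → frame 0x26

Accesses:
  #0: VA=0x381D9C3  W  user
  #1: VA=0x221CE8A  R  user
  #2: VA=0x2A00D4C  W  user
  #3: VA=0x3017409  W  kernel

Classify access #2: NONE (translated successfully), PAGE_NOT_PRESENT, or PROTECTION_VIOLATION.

Walk each access:
#0 VA=0x381D9C3 (w,user):
  L0 @0x18[28] → 0x1A007  P=1,RW=1,US=1,PS=0
  L1 @0x1A[29] → 0x1D007  P=1,RW=1,US=1,PS=0
  ⇒ phys 0x1D9C3  [2 reads]
#1 VA=0x221CE8A (r,user):
  L0 @0x18[17] → 0x1F007  P=1,RW=1,US=1,PS=0
  L1 @0x1F[28] → 0x20007  P=1,RW=1,US=1,PS=0
  ⇒ phys 0x20E8A  [2 reads]
#2 VA=0x2A00D4C (w,user):
  L0 @0x18[21] → 0x78006  P=0,RW=1,US=1,PS=0
  ⇒ fault: PAGE_NOT_PRESENT  — 1 lookups
#3 VA=0x3017409 (w,kernel):
  L0 @0x18[24] → 0x22007  P=1,RW=1,US=1,PS=0
  L1 @0x22[23] → 0x26007  P=1,RW=1,US=1,PS=0
  ⇒ phys 0x26409  [2 reads]

Access #2 fault: PAGE_NOT_PRESENT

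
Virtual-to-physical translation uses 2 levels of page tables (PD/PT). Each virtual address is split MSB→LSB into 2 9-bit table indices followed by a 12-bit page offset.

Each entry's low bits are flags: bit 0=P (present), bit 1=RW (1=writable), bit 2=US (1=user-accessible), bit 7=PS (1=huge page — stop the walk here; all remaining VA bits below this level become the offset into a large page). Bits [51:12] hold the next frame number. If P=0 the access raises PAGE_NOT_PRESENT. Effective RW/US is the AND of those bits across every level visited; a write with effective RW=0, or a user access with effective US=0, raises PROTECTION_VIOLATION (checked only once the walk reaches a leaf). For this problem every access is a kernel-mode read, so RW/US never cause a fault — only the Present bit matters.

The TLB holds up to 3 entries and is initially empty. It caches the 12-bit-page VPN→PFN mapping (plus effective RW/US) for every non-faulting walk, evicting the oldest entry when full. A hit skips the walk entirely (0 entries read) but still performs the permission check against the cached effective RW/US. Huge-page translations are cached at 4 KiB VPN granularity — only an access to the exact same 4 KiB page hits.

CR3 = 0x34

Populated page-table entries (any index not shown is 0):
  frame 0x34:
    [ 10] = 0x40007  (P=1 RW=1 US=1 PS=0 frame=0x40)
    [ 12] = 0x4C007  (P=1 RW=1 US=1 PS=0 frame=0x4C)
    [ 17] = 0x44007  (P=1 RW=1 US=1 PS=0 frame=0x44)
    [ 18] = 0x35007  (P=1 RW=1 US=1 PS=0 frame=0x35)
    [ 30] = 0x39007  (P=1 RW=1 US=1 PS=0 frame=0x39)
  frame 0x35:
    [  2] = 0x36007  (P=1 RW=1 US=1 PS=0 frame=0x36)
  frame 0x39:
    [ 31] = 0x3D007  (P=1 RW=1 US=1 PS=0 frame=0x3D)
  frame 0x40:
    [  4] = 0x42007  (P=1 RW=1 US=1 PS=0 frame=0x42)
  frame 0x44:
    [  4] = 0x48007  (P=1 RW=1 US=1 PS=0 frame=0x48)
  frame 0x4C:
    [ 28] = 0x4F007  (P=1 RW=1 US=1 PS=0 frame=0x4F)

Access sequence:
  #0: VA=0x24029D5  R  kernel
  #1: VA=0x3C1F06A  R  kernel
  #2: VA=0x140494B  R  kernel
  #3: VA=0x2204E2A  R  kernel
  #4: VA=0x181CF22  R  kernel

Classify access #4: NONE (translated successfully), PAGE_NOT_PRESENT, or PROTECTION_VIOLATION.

Walk each access:
#0 VA=0x24029D5 (r,kernel):
  L0: frame=0x34 idx=18 entry=0x35007 [P=1 RW=1 US=1 PS=0]
  L1: frame=0x35 idx=2 entry=0x36007 [P=1 RW=1 US=1 PS=0]
  ✓ 0x369D5  — 2 lookups
#1 VA=0x3C1F06A (r,kernel):
  L0: frame=0x34 idx=30 entry=0x39007 [P=1 RW=1 US=1 PS=0]
  L1: frame=0x39 idx=31 entry=0x3D007 [P=1 RW=1 US=1 PS=0]
  ✓ 0x3D06A  — 2 lookups
#2 VA=0x140494B (r,kernel):
  L0: frame=0x34 idx=10 entry=0x40007 [P=1 RW=1 US=1 PS=0]
  L1: frame=0x40 idx=4 entry=0x42007 [P=1 RW=1 US=1 PS=0]
  ✓ 0x4294B  — 2 lookups
#3 VA=0x2204E2A (r,kernel):
  L0: frame=0x34 idx=17 entry=0x44007 [P=1 RW=1 US=1 PS=0]
  L1: frame=0x44 idx=4 entry=0x48007 [P=1 RW=1 US=1 PS=0]
  ✓ 0x48E2A  — 2 lookups
#4 VA=0x181CF22 (r,kernel):
  L0: frame=0x34 idx=12 entry=0x4C007 [P=1 RW=1 US=1 PS=0]
  L1: frame=0x4C idx=28 entry=0x4F007 [P=1 RW=1 US=1 PS=0]
  ✓ 0x4FF22  — 2 lookups

Access #4 fault: NONE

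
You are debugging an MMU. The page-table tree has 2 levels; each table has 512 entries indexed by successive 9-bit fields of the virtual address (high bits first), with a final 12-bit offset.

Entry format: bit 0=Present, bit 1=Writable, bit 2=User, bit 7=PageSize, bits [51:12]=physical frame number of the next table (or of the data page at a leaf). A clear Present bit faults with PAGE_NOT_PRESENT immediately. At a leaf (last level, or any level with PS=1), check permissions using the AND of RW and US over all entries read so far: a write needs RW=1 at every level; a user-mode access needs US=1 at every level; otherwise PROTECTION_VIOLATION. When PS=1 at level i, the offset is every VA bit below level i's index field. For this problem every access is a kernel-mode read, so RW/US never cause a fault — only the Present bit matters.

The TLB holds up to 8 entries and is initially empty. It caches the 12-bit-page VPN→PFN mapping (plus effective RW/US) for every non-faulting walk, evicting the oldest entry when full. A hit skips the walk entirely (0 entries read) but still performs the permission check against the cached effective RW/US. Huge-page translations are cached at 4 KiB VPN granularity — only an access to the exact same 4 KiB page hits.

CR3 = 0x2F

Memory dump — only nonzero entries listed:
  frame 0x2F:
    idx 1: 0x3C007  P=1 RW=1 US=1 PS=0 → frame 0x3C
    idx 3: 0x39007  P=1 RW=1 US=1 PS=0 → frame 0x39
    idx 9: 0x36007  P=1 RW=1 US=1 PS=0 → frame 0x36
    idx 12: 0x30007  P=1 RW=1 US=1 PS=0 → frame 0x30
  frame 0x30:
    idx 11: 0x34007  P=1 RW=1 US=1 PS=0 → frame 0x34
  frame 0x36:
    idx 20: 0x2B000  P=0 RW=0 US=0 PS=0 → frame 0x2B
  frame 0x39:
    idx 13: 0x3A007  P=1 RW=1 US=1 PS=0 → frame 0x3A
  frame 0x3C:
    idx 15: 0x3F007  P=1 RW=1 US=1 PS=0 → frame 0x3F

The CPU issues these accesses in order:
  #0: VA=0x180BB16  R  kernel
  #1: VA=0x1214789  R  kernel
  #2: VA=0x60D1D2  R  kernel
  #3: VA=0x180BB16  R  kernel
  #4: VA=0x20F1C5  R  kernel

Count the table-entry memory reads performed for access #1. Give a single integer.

Trace:
#0 VA=0x180BB16 (r,kernel):
  [0] read 0x2F idx=12: raw=0x30007 flags P=1 W=1 U=1 S=0
  [1] read 0x30 idx=11: raw=0x34007 flags P=1 W=1 U=1 S=0
  → PA=0x34B16  (2 entries read)
#1 VA=0x1214789 (r,kernel):
  [0] read 0x2F idx=9: raw=0x36007 flags P=1 W=1 U=1 S=0
  [1] read 0x36 idx=20: raw=0x2B000 flags P=0 W=0 U=0 S=0
  → PAGE_NOT_PRESENT  (2 entries read)
#2 VA=0x60D1D2 (r,kernel):
  [0] read 0x2F idx=3: raw=0x39007 flags P=1 W=1 U=1 S=0
  [1] read 0x39 idx=13: raw=0x3A007 flags P=1 W=1 U=1 S=0
  → PA=0x3A1D2  (2 entries read)
#3 VA=0x180BB16 (r,kernel):
  TLB hit vpn=0x180B → PA=0x34B16
#4 VA=0x20F1C5 (r,kernel):
  [0] read 0x2F idx=1: raw=0x3C007 flags P=1 W=1 U=1 S=0
  [1] read 0x3C idx=15: raw=0x3F007 flags P=1 W=1 U=1 S=0
  → PA=0x3F1C5  (2 entries read)

Entries read for #1: 2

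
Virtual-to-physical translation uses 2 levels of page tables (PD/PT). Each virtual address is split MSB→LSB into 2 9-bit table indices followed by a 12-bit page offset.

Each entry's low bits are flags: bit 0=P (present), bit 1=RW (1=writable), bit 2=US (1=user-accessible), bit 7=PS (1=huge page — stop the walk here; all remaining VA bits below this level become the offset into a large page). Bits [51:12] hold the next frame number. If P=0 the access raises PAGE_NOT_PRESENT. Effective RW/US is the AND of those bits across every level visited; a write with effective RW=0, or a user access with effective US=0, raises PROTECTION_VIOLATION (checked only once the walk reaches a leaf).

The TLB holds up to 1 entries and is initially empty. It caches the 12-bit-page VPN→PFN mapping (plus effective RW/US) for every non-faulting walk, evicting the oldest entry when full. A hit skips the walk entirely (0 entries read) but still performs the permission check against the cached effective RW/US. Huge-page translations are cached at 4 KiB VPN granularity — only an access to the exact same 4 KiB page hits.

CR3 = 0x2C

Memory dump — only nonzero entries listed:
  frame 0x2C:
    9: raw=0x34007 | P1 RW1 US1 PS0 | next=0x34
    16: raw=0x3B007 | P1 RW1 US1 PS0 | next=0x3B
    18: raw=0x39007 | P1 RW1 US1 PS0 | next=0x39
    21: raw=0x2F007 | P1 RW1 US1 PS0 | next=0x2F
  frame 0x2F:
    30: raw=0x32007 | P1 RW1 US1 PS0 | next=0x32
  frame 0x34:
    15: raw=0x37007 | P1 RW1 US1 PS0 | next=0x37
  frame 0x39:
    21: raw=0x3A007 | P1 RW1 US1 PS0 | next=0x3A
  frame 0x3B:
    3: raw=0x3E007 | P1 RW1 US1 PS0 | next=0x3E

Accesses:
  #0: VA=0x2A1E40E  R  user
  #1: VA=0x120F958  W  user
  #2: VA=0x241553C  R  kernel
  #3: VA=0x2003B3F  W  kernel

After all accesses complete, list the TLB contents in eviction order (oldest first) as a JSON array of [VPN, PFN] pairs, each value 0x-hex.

Trace:
#0 VA=0x2A1E40E (r,user):
  lvl0: tbl 0x2C, slot 21 ⇒ 0x2F007 (P1/RW1/US1/PS0)
  lvl1: tbl 0x2F, slot 30 ⇒ 0x32007 (P1/RW1/US1/PS0)
  ✓ 0x3240E  — 2 lookups
#1 VA=0x120F958 (w,user):
  lvl0: tbl 0x2C, slot 9 ⇒ 0x34007 (P1/RW1/US1/PS0)
  lvl1: tbl 0x34, slot 15 ⇒ 0x37007 (P1/RW1/US1/PS0)
  ✓ 0x37958  — 2 lookups
#2 VA=0x241553C (r,kernel):
  lvl0: tbl 0x2C, slot 18 ⇒ 0x39007 (P1/RW1/US1/PS0)
  lvl1: tbl 0x39, slot 21 ⇒ 0x3A007 (P1/RW1/US1/PS0)
  ✓ 0x3A53C  — 2 lookups
#3 VA=0x2003B3F (w,kernel):
  lvl0: tbl 0x2C, slot 16 ⇒ 0x3B007 (P1/RW1/US1/PS0)
  lvl1: tbl 0x3B, slot 3 ⇒ 0x3E007 (P1/RW1/US1/PS0)
  ✓ 0x3EB3F  — 2 lookups

TLB: [["0x2003", "0x3E"]]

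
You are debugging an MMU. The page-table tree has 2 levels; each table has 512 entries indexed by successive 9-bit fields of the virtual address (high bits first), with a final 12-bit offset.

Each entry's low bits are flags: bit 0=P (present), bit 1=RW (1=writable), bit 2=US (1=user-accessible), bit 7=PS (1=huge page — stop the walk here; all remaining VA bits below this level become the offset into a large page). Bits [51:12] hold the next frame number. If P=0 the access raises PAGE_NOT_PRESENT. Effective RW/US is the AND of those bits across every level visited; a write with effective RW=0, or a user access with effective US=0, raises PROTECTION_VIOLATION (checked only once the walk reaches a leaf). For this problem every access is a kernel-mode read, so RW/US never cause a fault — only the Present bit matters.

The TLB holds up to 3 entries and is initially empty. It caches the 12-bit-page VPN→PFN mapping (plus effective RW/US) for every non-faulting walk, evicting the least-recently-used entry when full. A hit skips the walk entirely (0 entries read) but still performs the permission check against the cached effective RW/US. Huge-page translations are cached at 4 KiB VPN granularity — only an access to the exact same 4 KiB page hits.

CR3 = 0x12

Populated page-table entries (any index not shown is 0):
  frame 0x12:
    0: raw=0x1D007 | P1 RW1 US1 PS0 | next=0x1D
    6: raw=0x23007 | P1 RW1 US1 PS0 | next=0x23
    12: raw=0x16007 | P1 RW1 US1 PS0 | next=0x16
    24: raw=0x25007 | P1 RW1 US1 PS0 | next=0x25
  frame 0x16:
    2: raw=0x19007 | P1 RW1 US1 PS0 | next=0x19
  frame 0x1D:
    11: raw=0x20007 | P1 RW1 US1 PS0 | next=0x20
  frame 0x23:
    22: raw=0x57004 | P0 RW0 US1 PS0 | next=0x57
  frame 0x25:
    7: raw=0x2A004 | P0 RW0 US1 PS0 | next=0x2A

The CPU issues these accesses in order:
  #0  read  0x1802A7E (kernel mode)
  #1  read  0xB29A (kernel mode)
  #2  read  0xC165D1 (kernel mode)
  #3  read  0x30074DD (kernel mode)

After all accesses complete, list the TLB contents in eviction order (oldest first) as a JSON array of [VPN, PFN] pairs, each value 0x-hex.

Per-access translation:
#0 VA=0x1802A7E (r,kernel):
  L0 @0x12[12] → 0x16007  P=1,RW=1,US=1,PS=0
  L1 @0x16[2] → 0x19007  P=1,RW=1,US=1,PS=0
  → PA=0x19A7E  (2 entries read)
#1 VA=0xB29A (r,kernel):
  L0 @0x12[0] → 0x1D007  P=1,RW=1,US=1,PS=0
  L1 @0x1D[11] → 0x20007  P=1,RW=1,US=1,PS=0
  → PA=0x2029A  (2 entries read)
#2 VA=0xC165D1 (r,kernel):
  L0 @0x12[6] → 0x23007  P=1,RW=1,US=1,PS=0
  L1 @0x23[22] → 0x57004  P=0,RW=0,US=1,PS=0
  ✗ PAGE_NOT_PRESENT  [2 reads]
#3 VA=0x30074DD (r,kernel):
  L0 @0x12[24] → 0x25007  P=1,RW=1,US=1,PS=0
  L1 @0x25[7] → 0x2A004  P=0,RW=0,US=1,PS=0
  ✗ PAGE_NOT_PRESENT  [2 reads]

TLB: [["0x1802", "0x19"], ["0xB", "0x20"]]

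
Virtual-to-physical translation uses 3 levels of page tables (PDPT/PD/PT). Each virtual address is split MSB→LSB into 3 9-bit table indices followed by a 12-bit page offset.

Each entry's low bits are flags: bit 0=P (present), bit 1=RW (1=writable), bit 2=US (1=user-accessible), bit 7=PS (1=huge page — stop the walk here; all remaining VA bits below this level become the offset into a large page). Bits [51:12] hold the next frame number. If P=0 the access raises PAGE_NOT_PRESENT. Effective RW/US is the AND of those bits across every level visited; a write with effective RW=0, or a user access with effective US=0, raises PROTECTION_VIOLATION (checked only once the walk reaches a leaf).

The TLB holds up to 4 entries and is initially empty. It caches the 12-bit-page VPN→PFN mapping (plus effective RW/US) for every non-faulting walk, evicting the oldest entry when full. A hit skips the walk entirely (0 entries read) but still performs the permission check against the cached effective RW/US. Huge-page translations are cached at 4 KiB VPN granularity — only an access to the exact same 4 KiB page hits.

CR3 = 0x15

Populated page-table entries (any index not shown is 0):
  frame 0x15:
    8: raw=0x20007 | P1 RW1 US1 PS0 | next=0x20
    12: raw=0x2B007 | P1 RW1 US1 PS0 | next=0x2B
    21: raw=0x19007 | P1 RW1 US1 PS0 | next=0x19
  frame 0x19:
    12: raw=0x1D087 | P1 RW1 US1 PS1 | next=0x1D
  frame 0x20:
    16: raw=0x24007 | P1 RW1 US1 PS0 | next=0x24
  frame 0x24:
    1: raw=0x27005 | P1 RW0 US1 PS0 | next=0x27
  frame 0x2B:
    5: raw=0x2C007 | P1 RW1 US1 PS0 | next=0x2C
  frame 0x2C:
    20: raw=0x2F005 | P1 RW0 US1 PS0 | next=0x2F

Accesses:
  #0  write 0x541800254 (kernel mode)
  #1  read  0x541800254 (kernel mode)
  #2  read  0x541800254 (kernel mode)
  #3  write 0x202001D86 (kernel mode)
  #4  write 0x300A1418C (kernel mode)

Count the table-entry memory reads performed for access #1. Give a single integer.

Walk each access:
#0 VA=0x541800254 (w,kernel):
  L0: frame=0x15 idx=21 entry=0x19007 [P=1 RW=1 US=1 PS=0]
  L1: frame=0x19 idx=12 entry=0x1D087 [P=1 RW=1 US=1 PS=1]
  → PA=0x1D254 (huge @L1)  (2 entries read)
#1 VA=0x541800254 (r,kernel):
  TLB hit vpn=0x541800 → PA=0x1D254
#2 VA=0x541800254 (r,kernel):
  TLB hit vpn=0x541800 → PA=0x1D254
#3 VA=0x202001D86 (w,kernel):
  L0: frame=0x15 idx=8 entry=0x20007 [P=1 RW=1 US=1 PS=0]
  L1: frame=0x20 idx=16 entry=0x24007 [P=1 RW=1 US=1 PS=0]
  L2: frame=0x24 idx=1 entry=0x27005 [P=1 RW=0 US=1 PS=0]
  → PROTECTION_VIOLATION  (3 entries read)
#4 VA=0x300A1418C (w,kernel):
  L0: frame=0x15 idx=12 entry=0x2B007 [P=1 RW=1 US=1 PS=0]
  L1: frame=0x2B idx=5 entry=0x2C007 [P=1 RW=1 US=1 PS=0]
  L2: frame=0x2C idx=20 entry=0x2F005 [P=1 RW=0 US=1 PS=0]
  → PROTECTION_VIOLATION  (3 entries read)

Entries read for #1: 0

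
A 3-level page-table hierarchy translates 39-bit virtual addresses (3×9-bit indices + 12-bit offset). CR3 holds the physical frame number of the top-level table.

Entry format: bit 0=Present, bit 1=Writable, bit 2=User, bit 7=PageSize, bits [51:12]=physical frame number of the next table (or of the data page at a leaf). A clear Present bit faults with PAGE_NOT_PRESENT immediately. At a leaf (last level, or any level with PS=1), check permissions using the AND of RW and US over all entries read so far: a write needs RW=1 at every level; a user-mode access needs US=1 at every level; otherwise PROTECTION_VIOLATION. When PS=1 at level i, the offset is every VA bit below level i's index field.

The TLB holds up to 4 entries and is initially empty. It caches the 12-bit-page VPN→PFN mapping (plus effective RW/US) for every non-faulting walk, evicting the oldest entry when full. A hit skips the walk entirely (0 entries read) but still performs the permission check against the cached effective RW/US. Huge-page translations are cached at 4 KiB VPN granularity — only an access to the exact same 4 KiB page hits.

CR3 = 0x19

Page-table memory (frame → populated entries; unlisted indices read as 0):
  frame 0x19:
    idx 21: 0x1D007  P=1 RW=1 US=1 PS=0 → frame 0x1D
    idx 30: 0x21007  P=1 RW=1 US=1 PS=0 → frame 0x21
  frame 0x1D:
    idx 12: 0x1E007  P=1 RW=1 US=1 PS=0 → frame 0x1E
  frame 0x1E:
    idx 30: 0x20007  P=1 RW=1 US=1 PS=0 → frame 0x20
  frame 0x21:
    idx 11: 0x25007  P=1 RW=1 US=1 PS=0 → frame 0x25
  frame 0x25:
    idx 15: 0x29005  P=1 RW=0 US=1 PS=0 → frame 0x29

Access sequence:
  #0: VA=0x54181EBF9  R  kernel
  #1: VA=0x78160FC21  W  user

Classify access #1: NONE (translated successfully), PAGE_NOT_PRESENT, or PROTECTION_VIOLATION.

Per-access translation:
#0 VA=0x54181EBF9 (r,kernel):
  [0] read 0x19 idx=21: raw=0x1D007 flags P=1 W=1 U=1 S=0
  [1] read 0x1D idx=12: raw=0x1E007 flags P=1 W=1 U=1 S=0
  [2] read 0x1E idx=30: raw=0x20007 flags P=1 W=1 U=1 S=0
  ✓ 0x20BF9  — 3 lookups
#1 VA=0x78160FC21 (w,user):
  [0] read 0x19 idx=30: raw=0x21007 flags P=1 W=1 U=1 S=0
  [1] read 0x21 idx=11: raw=0x25007 flags P=1 W=1 U=1 S=0
  [2] read 0x25 idx=15: raw=0x29005 flags P=1 W=0 U=1 S=0
  → PROTECTION_VIOLATION  (3 entries read)

Access #1 fault: PROTECTION_VIOLATION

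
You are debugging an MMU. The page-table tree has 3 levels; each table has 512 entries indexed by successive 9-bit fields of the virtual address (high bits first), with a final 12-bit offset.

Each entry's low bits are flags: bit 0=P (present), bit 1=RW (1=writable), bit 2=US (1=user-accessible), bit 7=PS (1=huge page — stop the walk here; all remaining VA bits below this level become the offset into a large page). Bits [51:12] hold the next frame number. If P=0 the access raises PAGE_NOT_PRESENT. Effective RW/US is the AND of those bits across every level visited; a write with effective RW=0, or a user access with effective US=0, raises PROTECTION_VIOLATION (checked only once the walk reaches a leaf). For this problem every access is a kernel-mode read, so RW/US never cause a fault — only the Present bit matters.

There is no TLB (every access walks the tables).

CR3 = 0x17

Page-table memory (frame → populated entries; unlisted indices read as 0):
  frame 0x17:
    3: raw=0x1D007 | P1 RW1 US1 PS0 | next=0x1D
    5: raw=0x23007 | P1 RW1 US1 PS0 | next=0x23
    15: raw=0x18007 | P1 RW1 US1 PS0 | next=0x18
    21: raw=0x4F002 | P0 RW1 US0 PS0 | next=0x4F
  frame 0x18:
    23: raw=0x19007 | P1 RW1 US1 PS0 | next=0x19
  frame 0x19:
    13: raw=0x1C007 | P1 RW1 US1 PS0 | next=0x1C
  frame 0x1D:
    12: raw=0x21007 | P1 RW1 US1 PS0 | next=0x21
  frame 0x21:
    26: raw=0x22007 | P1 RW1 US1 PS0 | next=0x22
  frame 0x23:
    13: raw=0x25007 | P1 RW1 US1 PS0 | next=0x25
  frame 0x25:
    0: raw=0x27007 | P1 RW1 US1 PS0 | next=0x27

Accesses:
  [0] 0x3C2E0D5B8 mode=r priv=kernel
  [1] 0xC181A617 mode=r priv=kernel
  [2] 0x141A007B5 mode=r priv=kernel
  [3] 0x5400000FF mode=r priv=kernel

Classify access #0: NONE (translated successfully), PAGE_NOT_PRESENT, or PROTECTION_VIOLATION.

Trace:
#0 VA=0x3C2E0D5B8 (r,kernel):
  L0: frame=0x17 idx=15 entry=0x18007 [P=1 RW=1 US=1 PS=0]
  L1: frame=0x18 idx=23 entry=0x19007 [P=1 RW=1 US=1 PS=0]
  L2: frame=0x19 idx=13 entry=0x1C007 [P=1 RW=1 US=1 PS=0]
  → PA=0x1C5B8  (3 entries read)
#1 VA=0xC181A617 (r,kernel):
  L0: frame=0x17 idx=3 entry=0x1D007 [P=1 RW=1 US=1 PS=0]
  L1: frame=0x1D idx=12 entry=0x21007 [P=1 RW=1 US=1 PS=0]
  L2: frame=0x21 idx=26 entry=0x22007 [P=1 RW=1 US=1 PS=0]
  → PA=0x22617  (3 entries read)
#2 VA=0x141A007B5 (r,kernel):
  L0: frame=0x17 idx=5 entry=0x23007 [P=1 RW=1 US=1 PS=0]
  L1: frame=0x23 idx=13 entry=0x25007 [P=1 RW=1 US=1 PS=0]
  L2: frame=0x25 idx=0 entry=0x27007 [P=1 RW=1 US=1 PS=0]
  → PA=0x277B5  (3 entries read)
#3 VA=0x5400000FF (r,kernel):
  L0: frame=0x17 idx=21 entry=0x4F002 [P=0 RW=1 US=0 PS=0]
  ✗ PAGE_NOT_PRESENT  [1 reads]

Access #0 fault: NONE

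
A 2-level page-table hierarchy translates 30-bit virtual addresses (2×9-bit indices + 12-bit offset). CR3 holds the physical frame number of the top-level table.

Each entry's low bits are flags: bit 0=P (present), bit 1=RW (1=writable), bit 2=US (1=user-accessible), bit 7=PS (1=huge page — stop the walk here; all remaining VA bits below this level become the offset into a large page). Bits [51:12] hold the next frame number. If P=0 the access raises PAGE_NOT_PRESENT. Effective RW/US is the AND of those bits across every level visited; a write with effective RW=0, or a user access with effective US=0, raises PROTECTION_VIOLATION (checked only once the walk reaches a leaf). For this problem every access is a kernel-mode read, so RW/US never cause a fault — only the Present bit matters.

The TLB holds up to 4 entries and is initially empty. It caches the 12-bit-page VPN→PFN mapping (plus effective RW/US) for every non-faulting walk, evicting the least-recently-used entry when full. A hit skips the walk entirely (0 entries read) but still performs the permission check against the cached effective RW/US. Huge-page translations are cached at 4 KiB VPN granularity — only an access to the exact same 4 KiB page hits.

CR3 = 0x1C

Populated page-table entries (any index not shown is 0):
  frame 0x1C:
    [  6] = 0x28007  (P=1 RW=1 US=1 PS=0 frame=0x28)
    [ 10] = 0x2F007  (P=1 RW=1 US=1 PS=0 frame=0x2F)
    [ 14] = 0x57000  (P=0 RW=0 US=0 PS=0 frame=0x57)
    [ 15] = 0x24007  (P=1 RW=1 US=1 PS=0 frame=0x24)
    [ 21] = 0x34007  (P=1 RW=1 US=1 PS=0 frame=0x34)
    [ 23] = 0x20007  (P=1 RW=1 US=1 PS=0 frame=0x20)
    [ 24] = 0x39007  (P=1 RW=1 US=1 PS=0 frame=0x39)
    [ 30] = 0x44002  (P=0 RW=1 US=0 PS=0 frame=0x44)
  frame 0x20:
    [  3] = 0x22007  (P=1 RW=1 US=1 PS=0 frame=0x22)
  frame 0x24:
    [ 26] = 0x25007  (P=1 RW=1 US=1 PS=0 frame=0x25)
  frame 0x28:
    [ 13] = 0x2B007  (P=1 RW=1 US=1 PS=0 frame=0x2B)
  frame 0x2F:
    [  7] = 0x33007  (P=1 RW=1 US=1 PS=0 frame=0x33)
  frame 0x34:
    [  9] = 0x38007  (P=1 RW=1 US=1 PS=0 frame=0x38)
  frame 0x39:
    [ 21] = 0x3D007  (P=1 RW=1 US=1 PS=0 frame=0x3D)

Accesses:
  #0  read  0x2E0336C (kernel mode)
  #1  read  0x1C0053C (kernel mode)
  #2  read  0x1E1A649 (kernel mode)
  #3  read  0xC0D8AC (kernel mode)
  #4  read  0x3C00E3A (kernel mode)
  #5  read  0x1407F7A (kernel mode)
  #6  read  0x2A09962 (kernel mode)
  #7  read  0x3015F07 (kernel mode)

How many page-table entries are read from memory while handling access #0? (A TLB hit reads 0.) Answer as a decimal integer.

Per-access translation:
#0 VA=0x2E0336C (r,kernel):
  L0 @0x1C[23] → 0x20007  P=1,RW=1,US=1,PS=0
  L1 @0x20[3] → 0x22007  P=1,RW=1,US=1,PS=0
  ✓ 0x2236C  — 2 lookups
#1 VA=0x1C0053C (r,kernel):
  L0 @0x1C[14] → 0x57000  P=0,RW=0,US=0,PS=0
  → PAGE_NOT_PRESENT  (1 entries read)
#2 VA=0x1E1A649 (r,kernel):
  L0 @0x1C[15] → 0x24007  P=1,RW=1,US=1,PS=0
  L1 @0x24[26] → 0x25007  P=1,RW=1,US=1,PS=0
  ✓ 0x25649  — 2 lookups
#3 VA=0xC0D8AC (r,kernel):
  L0 @0x1C[6] → 0x28007  P=1,RW=1,US=1,PS=0
  L1 @0x28[13] → 0x2B007  P=1,RW=1,US=1,PS=0
  ✓ 0x2B8AC  — 2 lookups
#4 VA=0x3C00E3A (r,kernel):
  L0 @0x1C[30] → 0x44002  P=0,RW=1,US=0,PS=0
  → PAGE_NOT_PRESENT  (1 entries read)
#5 VA=0x1407F7A (r,kernel):
  L0 @0x1C[10] → 0x2F007  P=1,RW=1,US=1,PS=0
  L1 @0x2F[7] → 0x33007  P=1,RW=1,US=1,PS=0
  ✓ 0x33F7A  — 2 lookups
#6 VA=0x2A09962 (r,kernel):
  L0 @0x1C[21] → 0x34007  P=1,RW=1,US=1,PS=0
  L1 @0x34[9] → 0x38007  P=1,RW=1,US=1,PS=0
  ✓ 0x38962  — 2 lookups
#7 VA=0x3015F07 (r,kernel):
  L0 @0x1C[24] → 0x39007  P=1,RW=1,US=1,PS=0
  L1 @0x39[21] → 0x3D007  P=1,RW=1,US=1,PS=0
  ✓ 0x3DF07  — 2 lookups

Entries read for #0: 2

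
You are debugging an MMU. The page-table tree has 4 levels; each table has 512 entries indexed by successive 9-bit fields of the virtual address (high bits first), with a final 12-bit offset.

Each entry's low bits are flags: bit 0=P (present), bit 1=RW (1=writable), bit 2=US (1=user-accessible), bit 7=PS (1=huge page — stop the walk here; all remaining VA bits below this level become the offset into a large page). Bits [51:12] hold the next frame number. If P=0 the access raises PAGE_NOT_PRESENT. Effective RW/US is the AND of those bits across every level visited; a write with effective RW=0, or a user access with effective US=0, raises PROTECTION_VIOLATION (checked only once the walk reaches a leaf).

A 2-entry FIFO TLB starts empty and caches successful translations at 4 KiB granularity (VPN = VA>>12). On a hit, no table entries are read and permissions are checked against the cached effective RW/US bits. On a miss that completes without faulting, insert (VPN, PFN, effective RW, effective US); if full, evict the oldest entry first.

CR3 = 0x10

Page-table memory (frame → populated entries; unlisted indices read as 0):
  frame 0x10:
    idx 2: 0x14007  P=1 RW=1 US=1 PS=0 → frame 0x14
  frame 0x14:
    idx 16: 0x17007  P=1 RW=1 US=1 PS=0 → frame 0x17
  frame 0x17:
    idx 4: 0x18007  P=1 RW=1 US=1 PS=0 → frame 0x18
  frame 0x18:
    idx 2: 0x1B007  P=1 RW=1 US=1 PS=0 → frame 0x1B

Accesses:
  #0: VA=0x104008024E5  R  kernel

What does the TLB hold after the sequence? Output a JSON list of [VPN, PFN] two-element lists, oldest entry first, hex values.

Trace:
#0 VA=0x104008024E5 (r,kernel):
  [0] read 0x10 idx=2: raw=0x14007 flags P=1 W=1 U=1 S=0
  [1] read 0x14 idx=16: raw=0x17007 flags P=1 W=1 U=1 S=0
  [2] read 0x17 idx=4: raw=0x18007 flags P=1 W=1 U=1 S=0
  [3] read 0x18 idx=2: raw=0x1B007 flags P=1 W=1 U=1 S=0
  ✓ 0x1B4E5  — 4 lookups

TLB: [["0x10400802", "0x1B"]]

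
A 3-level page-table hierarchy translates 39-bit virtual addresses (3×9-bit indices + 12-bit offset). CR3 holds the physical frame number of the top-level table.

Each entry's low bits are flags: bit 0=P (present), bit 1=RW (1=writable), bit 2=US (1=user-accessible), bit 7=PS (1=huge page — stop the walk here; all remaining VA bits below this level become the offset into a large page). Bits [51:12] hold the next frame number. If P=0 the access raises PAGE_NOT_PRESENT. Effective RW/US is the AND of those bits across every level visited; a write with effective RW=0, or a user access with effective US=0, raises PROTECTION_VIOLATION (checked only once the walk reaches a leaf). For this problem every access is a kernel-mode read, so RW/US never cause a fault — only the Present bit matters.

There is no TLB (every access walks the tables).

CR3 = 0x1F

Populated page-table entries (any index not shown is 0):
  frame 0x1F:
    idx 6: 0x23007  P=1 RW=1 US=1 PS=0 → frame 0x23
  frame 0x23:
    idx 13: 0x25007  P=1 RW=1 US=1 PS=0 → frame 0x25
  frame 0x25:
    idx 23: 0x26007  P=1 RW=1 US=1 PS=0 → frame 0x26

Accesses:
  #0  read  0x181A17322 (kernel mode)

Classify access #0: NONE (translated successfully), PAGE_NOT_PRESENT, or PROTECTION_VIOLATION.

Walk each access:
#0 VA=0x181A17322 (r,kernel):
  lvl0: tbl 0x1F, slot 6 ⇒ 0x23007 (P1/RW1/US1/PS0)
  lvl1: tbl 0x23, slot 13 ⇒ 0x25007 (P1/RW1/US1/PS0)
  lvl2: tbl 0x25, slot 23 ⇒ 0x26007 (P1/RW1/US1/PS0)
  ✓ 0x26322  — 3 lookups

Access #0 fault: NONE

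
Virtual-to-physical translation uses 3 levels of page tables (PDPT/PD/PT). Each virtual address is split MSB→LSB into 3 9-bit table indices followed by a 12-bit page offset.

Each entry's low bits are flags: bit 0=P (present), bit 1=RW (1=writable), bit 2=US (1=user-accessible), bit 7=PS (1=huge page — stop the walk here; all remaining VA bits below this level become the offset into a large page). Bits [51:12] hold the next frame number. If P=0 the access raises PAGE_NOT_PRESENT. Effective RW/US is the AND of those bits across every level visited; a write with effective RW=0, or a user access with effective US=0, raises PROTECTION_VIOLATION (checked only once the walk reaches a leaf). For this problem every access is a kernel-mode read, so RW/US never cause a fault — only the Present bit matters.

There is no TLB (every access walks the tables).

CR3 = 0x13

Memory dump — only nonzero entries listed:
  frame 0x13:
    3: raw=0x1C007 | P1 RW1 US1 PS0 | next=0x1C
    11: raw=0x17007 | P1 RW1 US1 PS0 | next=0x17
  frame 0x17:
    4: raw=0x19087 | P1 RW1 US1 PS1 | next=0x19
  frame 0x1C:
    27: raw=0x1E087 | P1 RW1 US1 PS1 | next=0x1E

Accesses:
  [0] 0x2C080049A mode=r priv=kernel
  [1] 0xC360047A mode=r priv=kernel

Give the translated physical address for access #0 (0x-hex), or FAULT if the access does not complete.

Trace:
#0 VA=0x2C080049A (r,kernel):
  L0 @0x13[11] → 0x17007  P=1,RW=1,US=1,PS=0
  L1 @0x17[4] → 0x19087  P=1,RW=1,US=1,PS=1
  → PA=0x1949A (huge @L1)  (2 entries read)
#1 VA=0xC360047A (r,kernel):
  L0 @0x13[3] → 0x1C007  P=1,RW=1,US=1,PS=0
  L1 @0x1C[27] → 0x1E087  P=1,RW=1,US=1,PS=1
  → PA=0x1E47A (huge @L1)  (2 entries read)

Access #0 PA: 0x1949A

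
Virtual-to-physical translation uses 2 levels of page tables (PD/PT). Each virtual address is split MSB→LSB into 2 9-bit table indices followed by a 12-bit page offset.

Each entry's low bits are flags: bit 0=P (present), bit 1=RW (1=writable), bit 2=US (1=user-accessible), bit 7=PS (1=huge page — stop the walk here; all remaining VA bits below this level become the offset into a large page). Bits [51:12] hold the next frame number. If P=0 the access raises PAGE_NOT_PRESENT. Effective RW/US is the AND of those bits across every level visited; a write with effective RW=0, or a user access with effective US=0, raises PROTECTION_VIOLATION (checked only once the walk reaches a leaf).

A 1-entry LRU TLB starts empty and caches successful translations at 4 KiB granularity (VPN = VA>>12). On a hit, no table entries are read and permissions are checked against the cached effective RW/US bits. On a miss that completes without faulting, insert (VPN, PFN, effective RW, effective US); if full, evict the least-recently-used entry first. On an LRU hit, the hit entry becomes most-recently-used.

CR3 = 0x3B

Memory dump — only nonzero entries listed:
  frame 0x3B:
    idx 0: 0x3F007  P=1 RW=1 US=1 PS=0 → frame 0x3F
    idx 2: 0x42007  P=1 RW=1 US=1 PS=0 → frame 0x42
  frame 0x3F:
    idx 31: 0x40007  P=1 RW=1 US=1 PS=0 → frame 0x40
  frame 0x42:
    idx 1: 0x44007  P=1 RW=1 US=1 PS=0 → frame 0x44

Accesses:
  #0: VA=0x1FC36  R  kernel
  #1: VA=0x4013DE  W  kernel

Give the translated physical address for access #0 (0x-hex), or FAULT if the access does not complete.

Trace:
#0 VA=0x1FC36 (r,kernel):
  L0: frame=0x3B idx=0 entry=0x3F007 [P=1 RW=1 US=1 PS=0]
  L1: frame=0x3F idx=31 entry=0x40007 [P=1 RW=1 US=1 PS=0]
  ✓ 0x40C36  — 2 lookups
#1 VA=0x4013DE (w,kernel):
  L0: frame=0x3B idx=2 entry=0x42007 [P=1 RW=1 US=1 PS=0]
  L1: frame=0x42 idx=1 entry=0x44007 [P=1 RW=1 US=1 PS=0]
  ✓ 0x443DE  — 2 lookups

Access #0 PA: 0x40C36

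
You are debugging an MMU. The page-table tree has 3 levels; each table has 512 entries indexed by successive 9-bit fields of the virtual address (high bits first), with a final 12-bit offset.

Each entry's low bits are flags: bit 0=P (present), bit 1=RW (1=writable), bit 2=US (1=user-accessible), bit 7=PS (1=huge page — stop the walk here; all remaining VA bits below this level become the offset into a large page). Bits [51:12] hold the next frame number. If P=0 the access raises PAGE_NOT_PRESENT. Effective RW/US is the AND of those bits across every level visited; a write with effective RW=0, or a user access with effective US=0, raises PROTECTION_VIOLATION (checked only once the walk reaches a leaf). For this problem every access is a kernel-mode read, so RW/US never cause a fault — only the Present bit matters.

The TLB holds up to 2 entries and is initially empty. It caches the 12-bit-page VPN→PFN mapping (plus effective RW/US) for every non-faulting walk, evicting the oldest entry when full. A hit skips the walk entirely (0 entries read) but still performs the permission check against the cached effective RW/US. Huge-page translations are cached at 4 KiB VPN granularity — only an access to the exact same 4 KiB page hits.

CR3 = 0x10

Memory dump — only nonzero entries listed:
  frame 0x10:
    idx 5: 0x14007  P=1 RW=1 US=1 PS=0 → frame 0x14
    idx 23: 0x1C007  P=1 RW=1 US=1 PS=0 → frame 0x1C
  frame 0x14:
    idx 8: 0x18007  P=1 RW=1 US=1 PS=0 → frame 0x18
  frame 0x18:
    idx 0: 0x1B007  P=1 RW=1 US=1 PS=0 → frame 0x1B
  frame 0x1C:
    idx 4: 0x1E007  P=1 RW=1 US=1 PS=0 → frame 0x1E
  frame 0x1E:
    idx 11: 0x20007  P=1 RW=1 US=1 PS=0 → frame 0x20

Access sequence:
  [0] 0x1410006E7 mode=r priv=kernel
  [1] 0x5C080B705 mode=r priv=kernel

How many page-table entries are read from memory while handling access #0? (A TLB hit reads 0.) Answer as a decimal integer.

Walk each access:
#0 VA=0x1410006E7 (r,kernel):
  L0 @0x10[5] → 0x14007  P=1,RW=1,US=1,PS=0
  L1 @0x14[8] → 0x18007  P=1,RW=1,US=1,PS=0
  L2 @0x18[0] → 0x1B007  P=1,RW=1,US=1,PS=0
  ✓ 0x1B6E7  — 3 lookups
#1 VA=0x5C080B705 (r,kernel):
  L0 @0x10[23] → 0x1C007  P=1,RW=1,US=1,PS=0
  L1 @0x1C[4] → 0x1E007  P=1,RW=1,US=1,PS=0
  L2 @0x1E[11] → 0x20007  P=1,RW=1,US=1,PS=0
  ✓ 0x20705  — 3 lookups

Entries read for #0: 3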